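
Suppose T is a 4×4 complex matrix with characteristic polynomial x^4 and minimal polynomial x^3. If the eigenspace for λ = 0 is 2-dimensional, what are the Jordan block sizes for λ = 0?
Block sizes for λ = 0: [3, 1]

Step 1 — from the characteristic polynomial, algebraic multiplicity of λ = 0 is 4. From dim ker(T − (0)·I) = 2, there are exactly 2 Jordan blocks for λ = 0.
Step 2 — from the minimal polynomial, the factor (x − 0)^3 tells us the largest block for λ = 0 has size 3.
Step 3 — with total size 4, 2 blocks, and largest block 3, the block sizes (in nonincreasing order) are [3, 1].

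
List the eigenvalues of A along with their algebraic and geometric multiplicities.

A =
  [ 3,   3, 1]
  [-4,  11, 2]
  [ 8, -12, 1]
λ = 5: alg = 3, geom = 2

Step 1 — factor the characteristic polynomial to read off the algebraic multiplicities:
  χ_A(x) = (x - 5)^3

Step 2 — compute geometric multiplicities via the rank-nullity identity g(λ) = n − rank(A − λI):
  rank(A − (5)·I) = 1, so dim ker(A − (5)·I) = n − 1 = 2

Summary:
  λ = 5: algebraic multiplicity = 3, geometric multiplicity = 2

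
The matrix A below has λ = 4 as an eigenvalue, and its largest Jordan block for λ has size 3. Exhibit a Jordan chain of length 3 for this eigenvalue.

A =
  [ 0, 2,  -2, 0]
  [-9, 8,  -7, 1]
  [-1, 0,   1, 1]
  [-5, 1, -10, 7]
A Jordan chain for λ = 4 of length 3:
v_1 = (0, 2, 2, 6)ᵀ
v_2 = (-4, -9, -1, -5)ᵀ
v_3 = (1, 0, 0, 0)ᵀ

Let N = A − (4)·I. We want v_3 with N^3 v_3 = 0 but N^2 v_3 ≠ 0; then v_{j-1} := N · v_j for j = 3, …, 2.

Pick v_3 = (1, 0, 0, 0)ᵀ.
Then v_2 = N · v_3 = (-4, -9, -1, -5)ᵀ.
Then v_1 = N · v_2 = (0, 2, 2, 6)ᵀ.

Sanity check: (A − (4)·I) v_1 = (0, 0, 0, 0)ᵀ = 0. ✓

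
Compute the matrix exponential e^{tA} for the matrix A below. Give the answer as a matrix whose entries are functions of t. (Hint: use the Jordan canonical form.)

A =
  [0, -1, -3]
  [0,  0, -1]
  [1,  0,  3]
e^{tA} =
  [-t^2*exp(t) - t*exp(t) + exp(t), t^2*exp(t) - t*exp(t), -t^2*exp(t) - 3*t*exp(t)]
  [-t^2*exp(t)/2, t^2*exp(t)/2 - t*exp(t) + exp(t), -t^2*exp(t)/2 - t*exp(t)]
  [t^2*exp(t)/2 + t*exp(t), -t^2*exp(t)/2, t^2*exp(t)/2 + 2*t*exp(t) + exp(t)]

Strategy: write A = P · J · P⁻¹ where J is a Jordan canonical form, so e^{tA} = P · e^{tJ} · P⁻¹, and e^{tJ} can be computed block-by-block.

A has Jordan form
J =
  [1, 1, 0]
  [0, 1, 1]
  [0, 0, 1]
(up to reordering of blocks).

Per-block formulas:
  For a 3×3 Jordan block J_3(1): exp(t · J_3(1)) = e^(1t)·(I + t·N + (t^2/2)·N^2), where N is the 3×3 nilpotent shift.

After assembling e^{tJ} and conjugating by P, we get:

e^{tA} =
  [-t^2*exp(t) - t*exp(t) + exp(t), t^2*exp(t) - t*exp(t), -t^2*exp(t) - 3*t*exp(t)]
  [-t^2*exp(t)/2, t^2*exp(t)/2 - t*exp(t) + exp(t), -t^2*exp(t)/2 - t*exp(t)]
  [t^2*exp(t)/2 + t*exp(t), -t^2*exp(t)/2, t^2*exp(t)/2 + 2*t*exp(t) + exp(t)]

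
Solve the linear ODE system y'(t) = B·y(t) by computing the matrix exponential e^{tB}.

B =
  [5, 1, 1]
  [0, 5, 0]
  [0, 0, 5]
e^{tB} =
  [exp(5*t), t*exp(5*t), t*exp(5*t)]
  [0, exp(5*t), 0]
  [0, 0, exp(5*t)]

Strategy: write B = P · J · P⁻¹ where J is a Jordan canonical form, so e^{tB} = P · e^{tJ} · P⁻¹, and e^{tJ} can be computed block-by-block.

B has Jordan form
J =
  [5, 1, 0]
  [0, 5, 0]
  [0, 0, 5]
(up to reordering of blocks).

Per-block formulas:
  For a 1×1 block at λ = 5: exp(t · [5]) = [e^(5t)].
  For a 2×2 Jordan block J_2(5): exp(t · J_2(5)) = e^(5t)·(I + t·N), where N is the 2×2 nilpotent shift.

After assembling e^{tJ} and conjugating by P, we get:

e^{tB} =
  [exp(5*t), t*exp(5*t), t*exp(5*t)]
  [0, exp(5*t), 0]
  [0, 0, exp(5*t)]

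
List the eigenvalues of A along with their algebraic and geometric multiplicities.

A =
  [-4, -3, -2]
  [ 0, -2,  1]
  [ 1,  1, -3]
λ = -3: alg = 3, geom = 1

Step 1 — factor the characteristic polynomial to read off the algebraic multiplicities:
  χ_A(x) = (x + 3)^3

Step 2 — compute geometric multiplicities via the rank-nullity identity g(λ) = n − rank(A − λI):
  rank(A − (-3)·I) = 2, so dim ker(A − (-3)·I) = n − 2 = 1

Summary:
  λ = -3: algebraic multiplicity = 3, geometric multiplicity = 1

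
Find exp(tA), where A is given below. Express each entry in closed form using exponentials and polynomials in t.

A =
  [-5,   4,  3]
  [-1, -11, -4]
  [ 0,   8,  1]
e^{tA} =
  [-2*t^2*exp(-5*t) + exp(-5*t), 4*t*exp(-5*t), t^2*exp(-5*t) + 3*t*exp(-5*t)]
  [3*t^2*exp(-5*t) - t*exp(-5*t), -6*t*exp(-5*t) + exp(-5*t), -3*t^2*exp(-5*t)/2 - 4*t*exp(-5*t)]
  [-4*t^2*exp(-5*t), 8*t*exp(-5*t), 2*t^2*exp(-5*t) + 6*t*exp(-5*t) + exp(-5*t)]

Strategy: write A = P · J · P⁻¹ where J is a Jordan canonical form, so e^{tA} = P · e^{tJ} · P⁻¹, and e^{tJ} can be computed block-by-block.

A has Jordan form
J =
  [-5,  1,  0]
  [ 0, -5,  1]
  [ 0,  0, -5]
(up to reordering of blocks).

Per-block formulas:
  For a 3×3 Jordan block J_3(-5): exp(t · J_3(-5)) = e^(-5t)·(I + t·N + (t^2/2)·N^2), where N is the 3×3 nilpotent shift.

After assembling e^{tJ} and conjugating by P, we get:

e^{tA} =
  [-2*t^2*exp(-5*t) + exp(-5*t), 4*t*exp(-5*t), t^2*exp(-5*t) + 3*t*exp(-5*t)]
  [3*t^2*exp(-5*t) - t*exp(-5*t), -6*t*exp(-5*t) + exp(-5*t), -3*t^2*exp(-5*t)/2 - 4*t*exp(-5*t)]
  [-4*t^2*exp(-5*t), 8*t*exp(-5*t), 2*t^2*exp(-5*t) + 6*t*exp(-5*t) + exp(-5*t)]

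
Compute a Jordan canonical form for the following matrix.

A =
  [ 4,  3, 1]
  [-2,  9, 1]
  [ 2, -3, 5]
J_2(6) ⊕ J_1(6)

The characteristic polynomial is
  det(x·I − A) = x^3 - 18*x^2 + 108*x - 216 = (x - 6)^3

Eigenvalues and multiplicities (the geometric multiplicity of λ is n − rank(A − λI), which equals the number of Jordan blocks for λ):
  λ = 6: algebraic multiplicity = 3, geometric multiplicity = 2

Determining the block sizes for each eigenvalue:
  λ = 6: 2 blocks summing to 3 forces exactly one block of size 2 and the rest size 1 → block sizes [2, 1]

Assembling the blocks gives a Jordan form
J =
  [6, 1, 0]
  [0, 6, 0]
  [0, 0, 6]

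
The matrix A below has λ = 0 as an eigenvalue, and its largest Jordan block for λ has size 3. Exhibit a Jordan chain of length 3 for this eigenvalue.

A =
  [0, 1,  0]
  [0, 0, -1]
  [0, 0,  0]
A Jordan chain for λ = 0 of length 3:
v_1 = (-1, 0, 0)ᵀ
v_2 = (0, -1, 0)ᵀ
v_3 = (0, 0, 1)ᵀ

Let N = A − (0)·I. We want v_3 with N^3 v_3 = 0 but N^2 v_3 ≠ 0; then v_{j-1} := N · v_j for j = 3, …, 2.

Pick v_3 = (0, 0, 1)ᵀ.
Then v_2 = N · v_3 = (0, -1, 0)ᵀ.
Then v_1 = N · v_2 = (-1, 0, 0)ᵀ.

Sanity check: (A − (0)·I) v_1 = (0, 0, 0)ᵀ = 0. ✓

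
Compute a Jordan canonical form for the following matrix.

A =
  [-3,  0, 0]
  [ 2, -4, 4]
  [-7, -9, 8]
J_1(-3) ⊕ J_2(2)

The characteristic polynomial is
  det(x·I − A) = x^3 - x^2 - 8*x + 12 = (x - 2)^2*(x + 3)

Eigenvalues and multiplicities (the geometric multiplicity of λ is n − rank(A − λI), which equals the number of Jordan blocks for λ):
  λ = -3: algebraic multiplicity = 1, geometric multiplicity = 1
  λ = 2: algebraic multiplicity = 2, geometric multiplicity = 1

Determining the block sizes for each eigenvalue:
  λ = -3: one block (gm = 1), so the single block has size am = 1 → block sizes [1]
  λ = 2: one block (gm = 1), so the single block has size am = 2 → block sizes [2]

Assembling the blocks gives a Jordan form
J =
  [-3, 0, 0]
  [ 0, 2, 1]
  [ 0, 0, 2]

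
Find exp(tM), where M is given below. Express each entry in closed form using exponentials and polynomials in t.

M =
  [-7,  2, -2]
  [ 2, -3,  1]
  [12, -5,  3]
e^{tM} =
  [-4*exp(-2*t) + 5*exp(-3*t), 2*exp(-2*t) - 2*exp(-3*t), -2*exp(-2*t) + 2*exp(-3*t)]
  [2*t*exp(-2*t), -t*exp(-2*t) + exp(-2*t), t*exp(-2*t)]
  [2*t*exp(-2*t) + 10*exp(-2*t) - 10*exp(-3*t), -t*exp(-2*t) - 4*exp(-2*t) + 4*exp(-3*t), t*exp(-2*t) + 5*exp(-2*t) - 4*exp(-3*t)]

Strategy: write M = P · J · P⁻¹ where J is a Jordan canonical form, so e^{tM} = P · e^{tJ} · P⁻¹, and e^{tJ} can be computed block-by-block.

M has Jordan form
J =
  [-3,  0,  0]
  [ 0, -2,  1]
  [ 0,  0, -2]
(up to reordering of blocks).

Per-block formulas:
  For a 1×1 block at λ = -3: exp(t · [-3]) = [e^(-3t)].
  For a 2×2 Jordan block J_2(-2): exp(t · J_2(-2)) = e^(-2t)·(I + t·N), where N is the 2×2 nilpotent shift.

After assembling e^{tJ} and conjugating by P, we get:

e^{tM} =
  [-4*exp(-2*t) + 5*exp(-3*t), 2*exp(-2*t) - 2*exp(-3*t), -2*exp(-2*t) + 2*exp(-3*t)]
  [2*t*exp(-2*t), -t*exp(-2*t) + exp(-2*t), t*exp(-2*t)]
  [2*t*exp(-2*t) + 10*exp(-2*t) - 10*exp(-3*t), -t*exp(-2*t) - 4*exp(-2*t) + 4*exp(-3*t), t*exp(-2*t) + 5*exp(-2*t) - 4*exp(-3*t)]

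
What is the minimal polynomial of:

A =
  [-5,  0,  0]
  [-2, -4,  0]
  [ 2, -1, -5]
x^2 + 9*x + 20

The characteristic polynomial is χ_A(x) = (x + 4)*(x + 5)^2, so the eigenvalues are known. The minimal polynomial is
  m_A(x) = Π_λ (x − λ)^{k_λ}
where k_λ is the size of the *largest* Jordan block for λ (equivalently, the smallest k with (A − λI)^k v = 0 for every generalised eigenvector v of λ).

  λ = -5: largest Jordan block has size 1, contributing (x + 5)
  λ = -4: largest Jordan block has size 1, contributing (x + 4)

So m_A(x) = (x + 4)*(x + 5) = x^2 + 9*x + 20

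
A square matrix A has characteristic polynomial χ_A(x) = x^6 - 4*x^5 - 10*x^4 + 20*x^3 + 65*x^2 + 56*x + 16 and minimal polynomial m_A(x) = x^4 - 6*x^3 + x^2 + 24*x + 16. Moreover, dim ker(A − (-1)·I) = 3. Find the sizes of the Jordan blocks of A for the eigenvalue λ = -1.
Block sizes for λ = -1: [2, 1, 1]

Step 1 — from the characteristic polynomial, algebraic multiplicity of λ = -1 is 4. From dim ker(A − (-1)·I) = 3, there are exactly 3 Jordan blocks for λ = -1.
Step 2 — from the minimal polynomial, the factor (x + 1)^2 tells us the largest block for λ = -1 has size 2.
Step 3 — with total size 4, 3 blocks, and largest block 2, the block sizes (in nonincreasing order) are [2, 1, 1].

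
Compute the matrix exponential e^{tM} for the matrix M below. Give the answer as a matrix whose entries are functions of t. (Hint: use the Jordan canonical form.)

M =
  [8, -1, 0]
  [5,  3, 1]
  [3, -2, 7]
e^{tM} =
  [-t^2*exp(6*t)/2 + 2*t*exp(6*t) + exp(6*t), t^2*exp(6*t)/2 - t*exp(6*t), -t^2*exp(6*t)/2]
  [-t^2*exp(6*t) + 5*t*exp(6*t), t^2*exp(6*t) - 3*t*exp(6*t) + exp(6*t), -t^2*exp(6*t) + t*exp(6*t)]
  [-t^2*exp(6*t)/2 + 3*t*exp(6*t), t^2*exp(6*t)/2 - 2*t*exp(6*t), -t^2*exp(6*t)/2 + t*exp(6*t) + exp(6*t)]

Strategy: write M = P · J · P⁻¹ where J is a Jordan canonical form, so e^{tM} = P · e^{tJ} · P⁻¹, and e^{tJ} can be computed block-by-block.

M has Jordan form
J =
  [6, 1, 0]
  [0, 6, 1]
  [0, 0, 6]
(up to reordering of blocks).

Per-block formulas:
  For a 3×3 Jordan block J_3(6): exp(t · J_3(6)) = e^(6t)·(I + t·N + (t^2/2)·N^2), where N is the 3×3 nilpotent shift.

After assembling e^{tJ} and conjugating by P, we get:

e^{tM} =
  [-t^2*exp(6*t)/2 + 2*t*exp(6*t) + exp(6*t), t^2*exp(6*t)/2 - t*exp(6*t), -t^2*exp(6*t)/2]
  [-t^2*exp(6*t) + 5*t*exp(6*t), t^2*exp(6*t) - 3*t*exp(6*t) + exp(6*t), -t^2*exp(6*t) + t*exp(6*t)]
  [-t^2*exp(6*t)/2 + 3*t*exp(6*t), t^2*exp(6*t)/2 - 2*t*exp(6*t), -t^2*exp(6*t)/2 + t*exp(6*t) + exp(6*t)]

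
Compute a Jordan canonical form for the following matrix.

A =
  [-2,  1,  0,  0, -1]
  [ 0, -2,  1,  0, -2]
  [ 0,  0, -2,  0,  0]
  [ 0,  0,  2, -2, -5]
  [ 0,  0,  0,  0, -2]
J_3(-2) ⊕ J_2(-2)

The characteristic polynomial is
  det(x·I − A) = x^5 + 10*x^4 + 40*x^3 + 80*x^2 + 80*x + 32 = (x + 2)^5

Eigenvalues and multiplicities (the geometric multiplicity of λ is n − rank(A − λI), which equals the number of Jordan blocks for λ):
  λ = -2: algebraic multiplicity = 5, geometric multiplicity = 2

Determining the block sizes for each eigenvalue:
  λ = -2: with am = 5 and gm = 2, the partition is not yet determined (e.g. several partitions of 5 into 2 parts exist). Let N = A − (-2)·I. Computing rank(N^1) = 3, rank(N^2) = 1, rank(N^3) = 0; the number of blocks of size ≥ j is rank(N^{j−1}) − rank(N^j), giving [2, 2, 1]. So we have 1 block(s) of size 3, 1 block(s) of size 2 → block sizes [3, 2]

Assembling the blocks gives a Jordan form
J =
  [-2,  1,  0,  0,  0]
  [ 0, -2,  1,  0,  0]
  [ 0,  0, -2,  0,  0]
  [ 0,  0,  0, -2,  1]
  [ 0,  0,  0,  0, -2]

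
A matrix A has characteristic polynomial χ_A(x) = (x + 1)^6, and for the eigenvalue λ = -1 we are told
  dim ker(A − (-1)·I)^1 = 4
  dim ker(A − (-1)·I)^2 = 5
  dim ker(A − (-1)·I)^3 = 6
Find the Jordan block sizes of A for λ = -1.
Block sizes for λ = -1: [3, 1, 1, 1]

From the dimensions of kernels of powers, the number of Jordan blocks of size at least j is d_j − d_{j−1} where d_j = dim ker(N^j) (with d_0 = 0). Computing the differences gives [4, 1, 1].
The number of blocks of size exactly k is (#blocks of size ≥ k) − (#blocks of size ≥ k + 1), so the partition is: 3 block(s) of size 1, 1 block(s) of size 3.
In nonincreasing order the block sizes are [3, 1, 1, 1].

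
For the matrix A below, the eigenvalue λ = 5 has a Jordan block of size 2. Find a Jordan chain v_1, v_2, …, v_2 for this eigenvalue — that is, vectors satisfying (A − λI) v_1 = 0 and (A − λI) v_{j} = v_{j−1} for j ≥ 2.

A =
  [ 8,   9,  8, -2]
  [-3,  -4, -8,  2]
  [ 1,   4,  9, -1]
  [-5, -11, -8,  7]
A Jordan chain for λ = 5 of length 2:
v_1 = (3, -3, 1, -5)ᵀ
v_2 = (1, 0, 0, 0)ᵀ

Let N = A − (5)·I. We want v_2 with N^2 v_2 = 0 but N^1 v_2 ≠ 0; then v_{j-1} := N · v_j for j = 2, …, 2.

Pick v_2 = (1, 0, 0, 0)ᵀ.
Then v_1 = N · v_2 = (3, -3, 1, -5)ᵀ.

Sanity check: (A − (5)·I) v_1 = (0, 0, 0, 0)ᵀ = 0. ✓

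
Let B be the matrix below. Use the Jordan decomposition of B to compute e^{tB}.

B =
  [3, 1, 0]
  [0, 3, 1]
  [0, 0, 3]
e^{tB} =
  [exp(3*t), t*exp(3*t), t^2*exp(3*t)/2]
  [0, exp(3*t), t*exp(3*t)]
  [0, 0, exp(3*t)]

Strategy: write B = P · J · P⁻¹ where J is a Jordan canonical form, so e^{tB} = P · e^{tJ} · P⁻¹, and e^{tJ} can be computed block-by-block.

B has Jordan form
J =
  [3, 1, 0]
  [0, 3, 1]
  [0, 0, 3]
(up to reordering of blocks).

Per-block formulas:
  For a 3×3 Jordan block J_3(3): exp(t · J_3(3)) = e^(3t)·(I + t·N + (t^2/2)·N^2), where N is the 3×3 nilpotent shift.

After assembling e^{tJ} and conjugating by P, we get:

e^{tB} =
  [exp(3*t), t*exp(3*t), t^2*exp(3*t)/2]
  [0, exp(3*t), t*exp(3*t)]
  [0, 0, exp(3*t)]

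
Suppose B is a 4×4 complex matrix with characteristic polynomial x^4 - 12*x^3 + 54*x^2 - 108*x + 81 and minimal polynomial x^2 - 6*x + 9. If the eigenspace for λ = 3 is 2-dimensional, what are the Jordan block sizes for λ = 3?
Block sizes for λ = 3: [2, 2]

Step 1 — from the characteristic polynomial, algebraic multiplicity of λ = 3 is 4. From dim ker(B − (3)·I) = 2, there are exactly 2 Jordan blocks for λ = 3.
Step 2 — from the minimal polynomial, the factor (x − 3)^2 tells us the largest block for λ = 3 has size 2.
Step 3 — with total size 4, 2 blocks, and largest block 2, the block sizes (in nonincreasing order) are [2, 2].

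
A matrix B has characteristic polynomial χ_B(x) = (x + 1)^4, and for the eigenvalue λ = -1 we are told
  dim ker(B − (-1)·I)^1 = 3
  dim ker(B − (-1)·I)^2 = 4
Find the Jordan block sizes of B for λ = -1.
Block sizes for λ = -1: [2, 1, 1]

From the dimensions of kernels of powers, the number of Jordan blocks of size at least j is d_j − d_{j−1} where d_j = dim ker(N^j) (with d_0 = 0). Computing the differences gives [3, 1].
The number of blocks of size exactly k is (#blocks of size ≥ k) − (#blocks of size ≥ k + 1), so the partition is: 2 block(s) of size 1, 1 block(s) of size 2.
In nonincreasing order the block sizes are [2, 1, 1].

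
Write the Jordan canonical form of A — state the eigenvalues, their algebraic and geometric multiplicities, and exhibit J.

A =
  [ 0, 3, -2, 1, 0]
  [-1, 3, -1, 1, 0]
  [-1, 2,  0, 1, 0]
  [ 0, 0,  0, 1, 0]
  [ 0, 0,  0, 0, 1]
J_3(1) ⊕ J_1(1) ⊕ J_1(1)

The characteristic polynomial is
  det(x·I − A) = x^5 - 5*x^4 + 10*x^3 - 10*x^2 + 5*x - 1 = (x - 1)^5

Eigenvalues and multiplicities (the geometric multiplicity of λ is n − rank(A − λI), which equals the number of Jordan blocks for λ):
  λ = 1: algebraic multiplicity = 5, geometric multiplicity = 3

Determining the block sizes for each eigenvalue:
  λ = 1: with am = 5 and gm = 3, the partition is not yet determined (e.g. several partitions of 5 into 3 parts exist). Let N = A − (1)·I. Computing rank(N^1) = 2, rank(N^2) = 1, rank(N^3) = 0; the number of blocks of size ≥ j is rank(N^{j−1}) − rank(N^j), giving [3, 1, 1]. So we have 1 block(s) of size 3, 2 block(s) of size 1 → block sizes [3, 1, 1]

Assembling the blocks gives a Jordan form
J =
  [1, 1, 0, 0, 0]
  [0, 1, 1, 0, 0]
  [0, 0, 1, 0, 0]
  [0, 0, 0, 1, 0]
  [0, 0, 0, 0, 1]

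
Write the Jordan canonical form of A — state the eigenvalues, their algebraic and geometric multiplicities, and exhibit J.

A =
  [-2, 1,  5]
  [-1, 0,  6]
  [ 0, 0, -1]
J_3(-1)

The characteristic polynomial is
  det(x·I − A) = x^3 + 3*x^2 + 3*x + 1 = (x + 1)^3

Eigenvalues and multiplicities (the geometric multiplicity of λ is n − rank(A − λI), which equals the number of Jordan blocks for λ):
  λ = -1: algebraic multiplicity = 3, geometric multiplicity = 1

Determining the block sizes for each eigenvalue:
  λ = -1: one block (gm = 1), so the single block has size am = 3 → block sizes [3]

Assembling the blocks gives a Jordan form
J =
  [-1,  1,  0]
  [ 0, -1,  1]
  [ 0,  0, -1]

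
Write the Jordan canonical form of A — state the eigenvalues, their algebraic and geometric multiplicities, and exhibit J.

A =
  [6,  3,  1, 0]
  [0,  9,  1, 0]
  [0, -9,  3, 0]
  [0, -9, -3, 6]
J_2(6) ⊕ J_1(6) ⊕ J_1(6)

The characteristic polynomial is
  det(x·I − A) = x^4 - 24*x^3 + 216*x^2 - 864*x + 1296 = (x - 6)^4

Eigenvalues and multiplicities (the geometric multiplicity of λ is n − rank(A − λI), which equals the number of Jordan blocks for λ):
  λ = 6: algebraic multiplicity = 4, geometric multiplicity = 3

Determining the block sizes for each eigenvalue:
  λ = 6: 3 blocks summing to 4 forces exactly one block of size 2 and the rest size 1 → block sizes [2, 1, 1]

Assembling the blocks gives a Jordan form
J =
  [6, 1, 0, 0]
  [0, 6, 0, 0]
  [0, 0, 6, 0]
  [0, 0, 0, 6]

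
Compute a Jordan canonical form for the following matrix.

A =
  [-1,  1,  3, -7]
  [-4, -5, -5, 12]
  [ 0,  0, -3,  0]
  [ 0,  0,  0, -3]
J_3(-3) ⊕ J_1(-3)

The characteristic polynomial is
  det(x·I − A) = x^4 + 12*x^3 + 54*x^2 + 108*x + 81 = (x + 3)^4

Eigenvalues and multiplicities (the geometric multiplicity of λ is n − rank(A − λI), which equals the number of Jordan blocks for λ):
  λ = -3: algebraic multiplicity = 4, geometric multiplicity = 2

Determining the block sizes for each eigenvalue:
  λ = -3: with am = 4 and gm = 2, the partition is not yet determined (e.g. several partitions of 4 into 2 parts exist). Let N = A − (-3)·I. Computing rank(N^1) = 2, rank(N^2) = 1, rank(N^3) = 0; the number of blocks of size ≥ j is rank(N^{j−1}) − rank(N^j), giving [2, 1, 1]. So we have 1 block(s) of size 3, 1 block(s) of size 1 → block sizes [3, 1]

Assembling the blocks gives a Jordan form
J =
  [-3,  1,  0,  0]
  [ 0, -3,  1,  0]
  [ 0,  0, -3,  0]
  [ 0,  0,  0, -3]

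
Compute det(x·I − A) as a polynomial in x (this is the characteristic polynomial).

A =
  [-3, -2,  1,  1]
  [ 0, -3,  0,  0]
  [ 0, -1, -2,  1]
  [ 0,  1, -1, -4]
x^4 + 12*x^3 + 54*x^2 + 108*x + 81

Expanding det(x·I − A) (e.g. by cofactor expansion or by noting that A is similar to its Jordan form J, which has the same characteristic polynomial as A) gives
  χ_A(x) = x^4 + 12*x^3 + 54*x^2 + 108*x + 81
which factors as (x + 3)^4. The eigenvalues (with algebraic multiplicities) are λ = -3 with multiplicity 4.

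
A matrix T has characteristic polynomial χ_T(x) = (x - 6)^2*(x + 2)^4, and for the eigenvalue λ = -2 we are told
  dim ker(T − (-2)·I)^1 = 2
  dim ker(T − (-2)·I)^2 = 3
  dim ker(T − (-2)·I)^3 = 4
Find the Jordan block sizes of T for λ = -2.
Block sizes for λ = -2: [3, 1]

From the dimensions of kernels of powers, the number of Jordan blocks of size at least j is d_j − d_{j−1} where d_j = dim ker(N^j) (with d_0 = 0). Computing the differences gives [2, 1, 1].
The number of blocks of size exactly k is (#blocks of size ≥ k) − (#blocks of size ≥ k + 1), so the partition is: 1 block(s) of size 1, 1 block(s) of size 3.
In nonincreasing order the block sizes are [3, 1].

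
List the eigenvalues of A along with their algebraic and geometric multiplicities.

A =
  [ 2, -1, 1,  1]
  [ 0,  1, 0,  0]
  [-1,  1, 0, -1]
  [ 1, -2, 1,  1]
λ = 1: alg = 4, geom = 2

Step 1 — factor the characteristic polynomial to read off the algebraic multiplicities:
  χ_A(x) = (x - 1)^4

Step 2 — compute geometric multiplicities via the rank-nullity identity g(λ) = n − rank(A − λI):
  rank(A − (1)·I) = 2, so dim ker(A − (1)·I) = n − 2 = 2

Summary:
  λ = 1: algebraic multiplicity = 4, geometric multiplicity = 2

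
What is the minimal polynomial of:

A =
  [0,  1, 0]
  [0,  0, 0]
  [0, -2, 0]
x^2

The characteristic polynomial is χ_A(x) = x^3, so the eigenvalues are known. The minimal polynomial is
  m_A(x) = Π_λ (x − λ)^{k_λ}
where k_λ is the size of the *largest* Jordan block for λ (equivalently, the smallest k with (A − λI)^k v = 0 for every generalised eigenvector v of λ).

  λ = 0: largest Jordan block has size 2, contributing (x − 0)^2

So m_A(x) = x^2 = x^2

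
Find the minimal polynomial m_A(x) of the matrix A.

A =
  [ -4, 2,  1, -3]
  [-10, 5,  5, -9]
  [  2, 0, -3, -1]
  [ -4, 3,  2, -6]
x^3 + 6*x^2 + 12*x + 8

The characteristic polynomial is χ_A(x) = (x + 2)^4, so the eigenvalues are known. The minimal polynomial is
  m_A(x) = Π_λ (x − λ)^{k_λ}
where k_λ is the size of the *largest* Jordan block for λ (equivalently, the smallest k with (A − λI)^k v = 0 for every generalised eigenvector v of λ).

  λ = -2: largest Jordan block has size 3, contributing (x + 2)^3

So m_A(x) = (x + 2)^3 = x^3 + 6*x^2 + 12*x + 8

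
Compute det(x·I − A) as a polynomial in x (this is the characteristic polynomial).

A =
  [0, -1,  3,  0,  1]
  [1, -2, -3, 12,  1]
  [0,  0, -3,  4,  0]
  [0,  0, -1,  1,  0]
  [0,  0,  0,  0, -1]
x^5 + 5*x^4 + 10*x^3 + 10*x^2 + 5*x + 1

Expanding det(x·I − A) (e.g. by cofactor expansion or by noting that A is similar to its Jordan form J, which has the same characteristic polynomial as A) gives
  χ_A(x) = x^5 + 5*x^4 + 10*x^3 + 10*x^2 + 5*x + 1
which factors as (x + 1)^5. The eigenvalues (with algebraic multiplicities) are λ = -1 with multiplicity 5.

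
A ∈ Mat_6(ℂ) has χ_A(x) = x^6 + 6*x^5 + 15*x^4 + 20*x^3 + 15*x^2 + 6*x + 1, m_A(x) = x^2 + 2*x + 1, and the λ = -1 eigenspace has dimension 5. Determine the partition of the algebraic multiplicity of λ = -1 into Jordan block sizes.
Block sizes for λ = -1: [2, 1, 1, 1, 1]

Step 1 — from the characteristic polynomial, algebraic multiplicity of λ = -1 is 6. From dim ker(A − (-1)·I) = 5, there are exactly 5 Jordan blocks for λ = -1.
Step 2 — from the minimal polynomial, the factor (x + 1)^2 tells us the largest block for λ = -1 has size 2.
Step 3 — with total size 6, 5 blocks, and largest block 2, the block sizes (in nonincreasing order) are [2, 1, 1, 1, 1].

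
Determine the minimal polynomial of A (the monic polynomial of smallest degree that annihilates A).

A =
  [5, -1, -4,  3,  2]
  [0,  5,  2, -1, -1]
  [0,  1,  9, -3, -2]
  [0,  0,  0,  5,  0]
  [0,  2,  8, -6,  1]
x^3 - 15*x^2 + 75*x - 125

The characteristic polynomial is χ_A(x) = (x - 5)^5, so the eigenvalues are known. The minimal polynomial is
  m_A(x) = Π_λ (x − λ)^{k_λ}
where k_λ is the size of the *largest* Jordan block for λ (equivalently, the smallest k with (A − λI)^k v = 0 for every generalised eigenvector v of λ).

  λ = 5: largest Jordan block has size 3, contributing (x − 5)^3

So m_A(x) = (x - 5)^3 = x^3 - 15*x^2 + 75*x - 125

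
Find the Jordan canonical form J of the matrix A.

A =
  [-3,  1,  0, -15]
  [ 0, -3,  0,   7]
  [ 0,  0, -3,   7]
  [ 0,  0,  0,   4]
J_2(-3) ⊕ J_1(-3) ⊕ J_1(4)

The characteristic polynomial is
  det(x·I − A) = x^4 + 5*x^3 - 9*x^2 - 81*x - 108 = (x - 4)*(x + 3)^3

Eigenvalues and multiplicities (the geometric multiplicity of λ is n − rank(A − λI), which equals the number of Jordan blocks for λ):
  λ = -3: algebraic multiplicity = 3, geometric multiplicity = 2
  λ = 4: algebraic multiplicity = 1, geometric multiplicity = 1

Determining the block sizes for each eigenvalue:
  λ = -3: 2 blocks summing to 3 forces exactly one block of size 2 and the rest size 1 → block sizes [2, 1]
  λ = 4: one block (gm = 1), so the single block has size am = 1 → block sizes [1]

Assembling the blocks gives a Jordan form
J =
  [-3,  1,  0, 0]
  [ 0, -3,  0, 0]
  [ 0,  0, -3, 0]
  [ 0,  0,  0, 4]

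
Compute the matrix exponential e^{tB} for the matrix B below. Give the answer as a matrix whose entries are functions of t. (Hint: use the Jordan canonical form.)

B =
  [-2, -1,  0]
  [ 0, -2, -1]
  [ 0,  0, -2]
e^{tB} =
  [exp(-2*t), -t*exp(-2*t), t^2*exp(-2*t)/2]
  [0, exp(-2*t), -t*exp(-2*t)]
  [0, 0, exp(-2*t)]

Strategy: write B = P · J · P⁻¹ where J is a Jordan canonical form, so e^{tB} = P · e^{tJ} · P⁻¹, and e^{tJ} can be computed block-by-block.

B has Jordan form
J =
  [-2,  1,  0]
  [ 0, -2,  1]
  [ 0,  0, -2]
(up to reordering of blocks).

Per-block formulas:
  For a 3×3 Jordan block J_3(-2): exp(t · J_3(-2)) = e^(-2t)·(I + t·N + (t^2/2)·N^2), where N is the 3×3 nilpotent shift.

After assembling e^{tJ} and conjugating by P, we get:

e^{tB} =
  [exp(-2*t), -t*exp(-2*t), t^2*exp(-2*t)/2]
  [0, exp(-2*t), -t*exp(-2*t)]
  [0, 0, exp(-2*t)]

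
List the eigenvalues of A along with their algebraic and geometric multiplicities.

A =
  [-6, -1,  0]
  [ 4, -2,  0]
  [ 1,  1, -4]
λ = -4: alg = 3, geom = 1

Step 1 — factor the characteristic polynomial to read off the algebraic multiplicities:
  χ_A(x) = (x + 4)^3

Step 2 — compute geometric multiplicities via the rank-nullity identity g(λ) = n − rank(A − λI):
  rank(A − (-4)·I) = 2, so dim ker(A − (-4)·I) = n − 2 = 1

Summary:
  λ = -4: algebraic multiplicity = 3, geometric multiplicity = 1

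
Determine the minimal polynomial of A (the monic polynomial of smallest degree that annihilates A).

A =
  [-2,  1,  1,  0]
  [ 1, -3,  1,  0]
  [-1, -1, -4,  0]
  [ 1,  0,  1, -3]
x^3 + 9*x^2 + 27*x + 27

The characteristic polynomial is χ_A(x) = (x + 3)^4, so the eigenvalues are known. The minimal polynomial is
  m_A(x) = Π_λ (x − λ)^{k_λ}
where k_λ is the size of the *largest* Jordan block for λ (equivalently, the smallest k with (A − λI)^k v = 0 for every generalised eigenvector v of λ).

  λ = -3: largest Jordan block has size 3, contributing (x + 3)^3

So m_A(x) = (x + 3)^3 = x^3 + 9*x^2 + 27*x + 27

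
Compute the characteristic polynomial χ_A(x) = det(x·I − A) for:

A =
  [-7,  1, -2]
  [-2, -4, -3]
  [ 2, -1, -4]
x^3 + 15*x^2 + 75*x + 125

Expanding det(x·I − A) (e.g. by cofactor expansion or by noting that A is similar to its Jordan form J, which has the same characteristic polynomial as A) gives
  χ_A(x) = x^3 + 15*x^2 + 75*x + 125
which factors as (x + 5)^3. The eigenvalues (with algebraic multiplicities) are λ = -5 with multiplicity 3.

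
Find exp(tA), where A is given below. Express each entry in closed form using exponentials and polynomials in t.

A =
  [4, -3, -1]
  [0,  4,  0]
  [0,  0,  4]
e^{tA} =
  [exp(4*t), -3*t*exp(4*t), -t*exp(4*t)]
  [0, exp(4*t), 0]
  [0, 0, exp(4*t)]

Strategy: write A = P · J · P⁻¹ where J is a Jordan canonical form, so e^{tA} = P · e^{tJ} · P⁻¹, and e^{tJ} can be computed block-by-block.

A has Jordan form
J =
  [4, 1, 0]
  [0, 4, 0]
  [0, 0, 4]
(up to reordering of blocks).

Per-block formulas:
  For a 1×1 block at λ = 4: exp(t · [4]) = [e^(4t)].
  For a 2×2 Jordan block J_2(4): exp(t · J_2(4)) = e^(4t)·(I + t·N), where N is the 2×2 nilpotent shift.

After assembling e^{tJ} and conjugating by P, we get:

e^{tA} =
  [exp(4*t), -3*t*exp(4*t), -t*exp(4*t)]
  [0, exp(4*t), 0]
  [0, 0, exp(4*t)]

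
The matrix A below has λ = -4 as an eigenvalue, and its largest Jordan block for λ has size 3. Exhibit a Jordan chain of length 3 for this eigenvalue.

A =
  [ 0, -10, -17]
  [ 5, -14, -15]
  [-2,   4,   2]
A Jordan chain for λ = -4 of length 3:
v_1 = (-8, -10, 4)ᵀ
v_2 = (-10, -10, 4)ᵀ
v_3 = (0, 1, 0)ᵀ

Let N = A − (-4)·I. We want v_3 with N^3 v_3 = 0 but N^2 v_3 ≠ 0; then v_{j-1} := N · v_j for j = 3, …, 2.

Pick v_3 = (0, 1, 0)ᵀ.
Then v_2 = N · v_3 = (-10, -10, 4)ᵀ.
Then v_1 = N · v_2 = (-8, -10, 4)ᵀ.

Sanity check: (A − (-4)·I) v_1 = (0, 0, 0)ᵀ = 0. ✓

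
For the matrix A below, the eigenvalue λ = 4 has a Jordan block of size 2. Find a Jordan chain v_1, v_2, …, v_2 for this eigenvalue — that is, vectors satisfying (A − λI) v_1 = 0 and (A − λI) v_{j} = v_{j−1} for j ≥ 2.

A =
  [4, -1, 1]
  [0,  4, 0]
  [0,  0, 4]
A Jordan chain for λ = 4 of length 2:
v_1 = (-1, 0, 0)ᵀ
v_2 = (0, 1, 0)ᵀ

Let N = A − (4)·I. We want v_2 with N^2 v_2 = 0 but N^1 v_2 ≠ 0; then v_{j-1} := N · v_j for j = 2, …, 2.

Pick v_2 = (0, 1, 0)ᵀ.
Then v_1 = N · v_2 = (-1, 0, 0)ᵀ.

Sanity check: (A − (4)·I) v_1 = (0, 0, 0)ᵀ = 0. ✓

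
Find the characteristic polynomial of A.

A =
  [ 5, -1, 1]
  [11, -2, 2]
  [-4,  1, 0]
x^3 - 3*x^2 + 3*x - 1

Expanding det(x·I − A) (e.g. by cofactor expansion or by noting that A is similar to its Jordan form J, which has the same characteristic polynomial as A) gives
  χ_A(x) = x^3 - 3*x^2 + 3*x - 1
which factors as (x - 1)^3. The eigenvalues (with algebraic multiplicities) are λ = 1 with multiplicity 3.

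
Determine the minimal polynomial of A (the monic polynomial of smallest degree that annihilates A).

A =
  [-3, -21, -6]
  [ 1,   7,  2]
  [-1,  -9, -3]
x^3 - x^2

The characteristic polynomial is χ_A(x) = x^2*(x - 1), so the eigenvalues are known. The minimal polynomial is
  m_A(x) = Π_λ (x − λ)^{k_λ}
where k_λ is the size of the *largest* Jordan block for λ (equivalently, the smallest k with (A − λI)^k v = 0 for every generalised eigenvector v of λ).

  λ = 0: largest Jordan block has size 2, contributing (x − 0)^2
  λ = 1: largest Jordan block has size 1, contributing (x − 1)

So m_A(x) = x^2*(x - 1) = x^3 - x^2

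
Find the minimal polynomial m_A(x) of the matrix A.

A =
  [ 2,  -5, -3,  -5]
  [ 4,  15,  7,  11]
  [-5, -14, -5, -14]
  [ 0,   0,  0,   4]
x^3 - 12*x^2 + 48*x - 64

The characteristic polynomial is χ_A(x) = (x - 4)^4, so the eigenvalues are known. The minimal polynomial is
  m_A(x) = Π_λ (x − λ)^{k_λ}
where k_λ is the size of the *largest* Jordan block for λ (equivalently, the smallest k with (A − λI)^k v = 0 for every generalised eigenvector v of λ).

  λ = 4: largest Jordan block has size 3, contributing (x − 4)^3

So m_A(x) = (x - 4)^3 = x^3 - 12*x^2 + 48*x - 64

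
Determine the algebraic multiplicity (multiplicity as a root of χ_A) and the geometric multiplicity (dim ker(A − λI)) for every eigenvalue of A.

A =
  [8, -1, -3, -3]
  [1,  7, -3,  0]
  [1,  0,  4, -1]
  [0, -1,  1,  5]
λ = 6: alg = 4, geom = 2

Step 1 — factor the characteristic polynomial to read off the algebraic multiplicities:
  χ_A(x) = (x - 6)^4

Step 2 — compute geometric multiplicities via the rank-nullity identity g(λ) = n − rank(A − λI):
  rank(A − (6)·I) = 2, so dim ker(A − (6)·I) = n − 2 = 2

Summary:
  λ = 6: algebraic multiplicity = 4, geometric multiplicity = 2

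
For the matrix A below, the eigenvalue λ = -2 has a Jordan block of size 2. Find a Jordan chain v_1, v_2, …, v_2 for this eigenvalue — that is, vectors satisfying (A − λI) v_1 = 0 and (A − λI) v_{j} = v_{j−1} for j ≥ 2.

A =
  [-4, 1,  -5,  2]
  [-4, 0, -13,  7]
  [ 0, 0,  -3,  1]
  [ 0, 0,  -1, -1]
A Jordan chain for λ = -2 of length 2:
v_1 = (-2, -4, 0, 0)ᵀ
v_2 = (1, 0, 0, 0)ᵀ

Let N = A − (-2)·I. We want v_2 with N^2 v_2 = 0 but N^1 v_2 ≠ 0; then v_{j-1} := N · v_j for j = 2, …, 2.

Pick v_2 = (1, 0, 0, 0)ᵀ.
Then v_1 = N · v_2 = (-2, -4, 0, 0)ᵀ.

Sanity check: (A − (-2)·I) v_1 = (0, 0, 0, 0)ᵀ = 0. ✓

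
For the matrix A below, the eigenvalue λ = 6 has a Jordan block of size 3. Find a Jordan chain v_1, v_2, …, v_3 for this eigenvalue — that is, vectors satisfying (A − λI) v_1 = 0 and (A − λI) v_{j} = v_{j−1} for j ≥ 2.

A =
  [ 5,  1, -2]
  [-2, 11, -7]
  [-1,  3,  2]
A Jordan chain for λ = 6 of length 3:
v_1 = (1, -1, -1)ᵀ
v_2 = (-1, -2, -1)ᵀ
v_3 = (1, 0, 0)ᵀ

Let N = A − (6)·I. We want v_3 with N^3 v_3 = 0 but N^2 v_3 ≠ 0; then v_{j-1} := N · v_j for j = 3, …, 2.

Pick v_3 = (1, 0, 0)ᵀ.
Then v_2 = N · v_3 = (-1, -2, -1)ᵀ.
Then v_1 = N · v_2 = (1, -1, -1)ᵀ.

Sanity check: (A − (6)·I) v_1 = (0, 0, 0)ᵀ = 0. ✓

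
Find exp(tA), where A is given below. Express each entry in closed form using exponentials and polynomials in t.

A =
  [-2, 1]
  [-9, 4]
e^{tA} =
  [-3*t*exp(t) + exp(t), t*exp(t)]
  [-9*t*exp(t), 3*t*exp(t) + exp(t)]

Strategy: write A = P · J · P⁻¹ where J is a Jordan canonical form, so e^{tA} = P · e^{tJ} · P⁻¹, and e^{tJ} can be computed block-by-block.

A has Jordan form
J =
  [1, 1]
  [0, 1]
(up to reordering of blocks).

Per-block formulas:
  For a 2×2 Jordan block J_2(1): exp(t · J_2(1)) = e^(1t)·(I + t·N), where N is the 2×2 nilpotent shift.

After assembling e^{tJ} and conjugating by P, we get:

e^{tA} =
  [-3*t*exp(t) + exp(t), t*exp(t)]
  [-9*t*exp(t), 3*t*exp(t) + exp(t)]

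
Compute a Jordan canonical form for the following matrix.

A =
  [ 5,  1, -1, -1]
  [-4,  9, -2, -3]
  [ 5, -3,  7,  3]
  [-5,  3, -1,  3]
J_3(6) ⊕ J_1(6)

The characteristic polynomial is
  det(x·I − A) = x^4 - 24*x^3 + 216*x^2 - 864*x + 1296 = (x - 6)^4

Eigenvalues and multiplicities (the geometric multiplicity of λ is n − rank(A − λI), which equals the number of Jordan blocks for λ):
  λ = 6: algebraic multiplicity = 4, geometric multiplicity = 2

Determining the block sizes for each eigenvalue:
  λ = 6: with am = 4 and gm = 2, the partition is not yet determined (e.g. several partitions of 4 into 2 parts exist). Let N = A − (6)·I. Computing rank(N^1) = 2, rank(N^2) = 1, rank(N^3) = 0; the number of blocks of size ≥ j is rank(N^{j−1}) − rank(N^j), giving [2, 1, 1]. So we have 1 block(s) of size 3, 1 block(s) of size 1 → block sizes [3, 1]

Assembling the blocks gives a Jordan form
J =
  [6, 1, 0, 0]
  [0, 6, 1, 0]
  [0, 0, 6, 0]
  [0, 0, 0, 6]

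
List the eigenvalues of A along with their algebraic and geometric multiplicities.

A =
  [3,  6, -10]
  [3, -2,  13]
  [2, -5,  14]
λ = 5: alg = 3, geom = 1

Step 1 — factor the characteristic polynomial to read off the algebraic multiplicities:
  χ_A(x) = (x - 5)^3

Step 2 — compute geometric multiplicities via the rank-nullity identity g(λ) = n − rank(A − λI):
  rank(A − (5)·I) = 2, so dim ker(A − (5)·I) = n − 2 = 1

Summary:
  λ = 5: algebraic multiplicity = 3, geometric multiplicity = 1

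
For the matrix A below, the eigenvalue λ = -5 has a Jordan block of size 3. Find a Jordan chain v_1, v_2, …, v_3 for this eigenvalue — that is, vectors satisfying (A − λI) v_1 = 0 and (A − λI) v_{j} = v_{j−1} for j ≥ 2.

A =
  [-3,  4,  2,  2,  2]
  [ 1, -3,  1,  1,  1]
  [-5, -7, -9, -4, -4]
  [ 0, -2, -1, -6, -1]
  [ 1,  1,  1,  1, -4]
A Jordan chain for λ = -5 of length 3:
v_1 = (0, 0, -1, 2, -1)ᵀ
v_2 = (2, 1, -5, 0, 1)ᵀ
v_3 = (1, 0, 0, 0, 0)ᵀ

Let N = A − (-5)·I. We want v_3 with N^3 v_3 = 0 but N^2 v_3 ≠ 0; then v_{j-1} := N · v_j for j = 3, …, 2.

Pick v_3 = (1, 0, 0, 0, 0)ᵀ.
Then v_2 = N · v_3 = (2, 1, -5, 0, 1)ᵀ.
Then v_1 = N · v_2 = (0, 0, -1, 2, -1)ᵀ.

Sanity check: (A − (-5)·I) v_1 = (0, 0, 0, 0, 0)ᵀ = 0. ✓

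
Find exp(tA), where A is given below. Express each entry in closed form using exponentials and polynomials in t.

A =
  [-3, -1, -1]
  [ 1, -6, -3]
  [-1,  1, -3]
e^{tA} =
  [t^2*exp(-4*t)/2 + t*exp(-4*t) + exp(-4*t), -t*exp(-4*t), t^2*exp(-4*t)/2 - t*exp(-4*t)]
  [t^2*exp(-4*t) + t*exp(-4*t), -2*t*exp(-4*t) + exp(-4*t), t^2*exp(-4*t) - 3*t*exp(-4*t)]
  [-t^2*exp(-4*t)/2 - t*exp(-4*t), t*exp(-4*t), -t^2*exp(-4*t)/2 + t*exp(-4*t) + exp(-4*t)]

Strategy: write A = P · J · P⁻¹ where J is a Jordan canonical form, so e^{tA} = P · e^{tJ} · P⁻¹, and e^{tJ} can be computed block-by-block.

A has Jordan form
J =
  [-4,  1,  0]
  [ 0, -4,  1]
  [ 0,  0, -4]
(up to reordering of blocks).

Per-block formulas:
  For a 3×3 Jordan block J_3(-4): exp(t · J_3(-4)) = e^(-4t)·(I + t·N + (t^2/2)·N^2), where N is the 3×3 nilpotent shift.

After assembling e^{tJ} and conjugating by P, we get:

e^{tA} =
  [t^2*exp(-4*t)/2 + t*exp(-4*t) + exp(-4*t), -t*exp(-4*t), t^2*exp(-4*t)/2 - t*exp(-4*t)]
  [t^2*exp(-4*t) + t*exp(-4*t), -2*t*exp(-4*t) + exp(-4*t), t^2*exp(-4*t) - 3*t*exp(-4*t)]
  [-t^2*exp(-4*t)/2 - t*exp(-4*t), t*exp(-4*t), -t^2*exp(-4*t)/2 + t*exp(-4*t) + exp(-4*t)]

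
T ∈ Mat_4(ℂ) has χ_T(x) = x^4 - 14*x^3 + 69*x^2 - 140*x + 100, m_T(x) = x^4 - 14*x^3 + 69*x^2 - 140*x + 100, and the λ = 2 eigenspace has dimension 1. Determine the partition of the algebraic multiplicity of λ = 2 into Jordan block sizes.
Block sizes for λ = 2: [2]

Step 1 — from the characteristic polynomial, algebraic multiplicity of λ = 2 is 2. From dim ker(T − (2)·I) = 1, there are exactly 1 Jordan blocks for λ = 2.
Step 2 — from the minimal polynomial, the factor (x − 2)^2 tells us the largest block for λ = 2 has size 2.
Step 3 — with total size 2, 1 blocks, and largest block 2, the block sizes (in nonincreasing order) are [2].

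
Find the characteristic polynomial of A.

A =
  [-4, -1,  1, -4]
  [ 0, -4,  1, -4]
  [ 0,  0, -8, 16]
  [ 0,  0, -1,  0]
x^4 + 16*x^3 + 96*x^2 + 256*x + 256

Expanding det(x·I − A) (e.g. by cofactor expansion or by noting that A is similar to its Jordan form J, which has the same characteristic polynomial as A) gives
  χ_A(x) = x^4 + 16*x^3 + 96*x^2 + 256*x + 256
which factors as (x + 4)^4. The eigenvalues (with algebraic multiplicities) are λ = -4 with multiplicity 4.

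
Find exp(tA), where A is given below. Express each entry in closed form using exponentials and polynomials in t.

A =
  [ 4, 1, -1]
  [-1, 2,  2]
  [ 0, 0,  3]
e^{tA} =
  [t*exp(3*t) + exp(3*t), t*exp(3*t), t^2*exp(3*t)/2 - t*exp(3*t)]
  [-t*exp(3*t), -t*exp(3*t) + exp(3*t), -t^2*exp(3*t)/2 + 2*t*exp(3*t)]
  [0, 0, exp(3*t)]

Strategy: write A = P · J · P⁻¹ where J is a Jordan canonical form, so e^{tA} = P · e^{tJ} · P⁻¹, and e^{tJ} can be computed block-by-block.

A has Jordan form
J =
  [3, 1, 0]
  [0, 3, 1]
  [0, 0, 3]
(up to reordering of blocks).

Per-block formulas:
  For a 3×3 Jordan block J_3(3): exp(t · J_3(3)) = e^(3t)·(I + t·N + (t^2/2)·N^2), where N is the 3×3 nilpotent shift.

After assembling e^{tJ} and conjugating by P, we get:

e^{tA} =
  [t*exp(3*t) + exp(3*t), t*exp(3*t), t^2*exp(3*t)/2 - t*exp(3*t)]
  [-t*exp(3*t), -t*exp(3*t) + exp(3*t), -t^2*exp(3*t)/2 + 2*t*exp(3*t)]
  [0, 0, exp(3*t)]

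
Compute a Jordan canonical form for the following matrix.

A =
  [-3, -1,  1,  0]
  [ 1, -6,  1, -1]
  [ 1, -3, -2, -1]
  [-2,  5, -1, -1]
J_2(-3) ⊕ J_2(-3)

The characteristic polynomial is
  det(x·I − A) = x^4 + 12*x^3 + 54*x^2 + 108*x + 81 = (x + 3)^4

Eigenvalues and multiplicities (the geometric multiplicity of λ is n − rank(A − λI), which equals the number of Jordan blocks for λ):
  λ = -3: algebraic multiplicity = 4, geometric multiplicity = 2

Determining the block sizes for each eigenvalue:
  λ = -3: with am = 4 and gm = 2, the partition is not yet determined (e.g. several partitions of 4 into 2 parts exist). Let N = A − (-3)·I. Computing rank(N^1) = 2, rank(N^2) = 0; the number of blocks of size ≥ j is rank(N^{j−1}) − rank(N^j), giving [2, 2]. So we have 2 block(s) of size 2 → block sizes [2, 2]

Assembling the blocks gives a Jordan form
J =
  [-3,  1,  0,  0]
  [ 0, -3,  0,  0]
  [ 0,  0, -3,  1]
  [ 0,  0,  0, -3]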